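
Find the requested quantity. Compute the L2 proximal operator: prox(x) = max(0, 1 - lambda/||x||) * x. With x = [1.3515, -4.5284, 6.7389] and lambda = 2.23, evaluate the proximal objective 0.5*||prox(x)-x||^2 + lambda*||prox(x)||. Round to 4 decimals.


Step 1: Compute ||x||.
||x|| = 8.2308
Step 2: Compute scaling factor.
scale = max(0, 1 - 2.23/8.2308) = 0.7291
Step 3: prox(x) = [0.9853, -3.3015, 4.9131]
||prox(x)|| = 6.0008
Step 4: Proximal objective.
0.5*||prox-x||^2 = 2.4865
lambda*||prox|| = 13.3818
Total = 15.8682


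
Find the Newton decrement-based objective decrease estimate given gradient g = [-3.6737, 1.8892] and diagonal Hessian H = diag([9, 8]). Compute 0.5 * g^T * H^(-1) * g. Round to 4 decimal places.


Step 1: H is diagonal, so H^(-1) * g = [-0.4082, 0.2362].
Step 2: g^T H^(-1) g = sum_i g_i^2 / H_ii
  = (-3.6737)^2/9 + (1.8892)^2/8
  = 1.4996 + 0.4461 = 1.9457
Step 3: Objective decrease = 0.5 * g^T H^(-1) g = 0.9728


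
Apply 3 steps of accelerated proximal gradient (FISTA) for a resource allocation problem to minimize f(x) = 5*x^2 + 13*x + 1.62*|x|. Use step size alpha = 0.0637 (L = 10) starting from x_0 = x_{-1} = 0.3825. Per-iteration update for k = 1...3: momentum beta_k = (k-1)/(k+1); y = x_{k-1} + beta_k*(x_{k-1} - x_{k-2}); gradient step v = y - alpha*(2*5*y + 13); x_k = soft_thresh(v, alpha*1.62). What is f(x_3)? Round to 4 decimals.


FISTA on f(x) = 5*x^2 + 13*x + 1.62*|x|
L = 10, alpha = 0.0637
Iteration 1: beta = 0.0, y = 0.3825 + 0.0*(0.3825 - 0.3825) = 0.3825
  grad(y) = 16.825, v = y - alpha*grad = -0.6893
  prox(v) = soft_thresh(-0.6893, 0.1032) = -0.5861
Iteration 2: beta = 0.3333, y = -0.5861 + 0.3333*(-0.5861 - 0.3825) = -0.9089
  grad(y) = 3.9109, v = y - alpha*grad = -1.158
  prox(v) = soft_thresh(-1.158, 0.1032) = -1.0548
Iteration 3: beta = 0.5, y = -1.0548 + 0.5*(-1.0548 + 0.5861) = -1.2892
  grad(y) = 0.1077, v = y - alpha*grad = -1.2961
  prox(v) = soft_thresh(-1.2961, 0.1032) = -1.1929
f(x_3) = 5*(-1.1929)^2 + 13*(-1.1929) + 1.62*|-1.1929| = -6.4602


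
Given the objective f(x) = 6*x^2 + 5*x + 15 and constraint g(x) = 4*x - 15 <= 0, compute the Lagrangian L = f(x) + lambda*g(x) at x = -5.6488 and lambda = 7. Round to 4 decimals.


Step 1: Evaluate f(x).
f(-5.6488) = 6*(-5.6488)^2 + 5*(-5.6488) + 15 = 178.2096
Step 2: Evaluate g(x).
g(-5.6488) = 4*-5.6488 - 15 = -37.5952
Step 3: Compute Lagrangian.
L = 178.2096 + 7*-37.5952 = -84.9568


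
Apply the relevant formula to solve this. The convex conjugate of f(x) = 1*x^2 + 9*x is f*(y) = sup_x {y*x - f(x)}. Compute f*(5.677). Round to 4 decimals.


f*(y) = sup_x {y*x - a*x^2 - b*x} = sup_x {(y-b)*x - a*x^2}
FOC: (y - b) - 2a*x = 0 => x* = (y - b)/(2a)
x* = (5.677 - 9)/(2*1) = -1.6615
f*(5.677) = (y-b)^2/(4a) = (5.677 - 9)^2/(4*1)
= 11.0423/4 = 2.7606


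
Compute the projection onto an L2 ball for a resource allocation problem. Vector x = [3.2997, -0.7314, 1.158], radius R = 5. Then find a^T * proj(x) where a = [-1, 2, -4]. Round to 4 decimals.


Step 1: Compute ||x|| (intermediates to 6 decimals).
||x|| = sqrt(3.2997^2 + (-0.7314)^2 + 1.158^2) = 3.572664
Step 2: Project.
Since ||x|| <= R, proj = x (no scaling needed).
proj(x) = [3.2997, -0.7314, 1.158]
Step 3: Dot product.
a^T * proj(x) = -1*3.2997 + 2*(-0.7314) - 4*1.158 = -9.3945


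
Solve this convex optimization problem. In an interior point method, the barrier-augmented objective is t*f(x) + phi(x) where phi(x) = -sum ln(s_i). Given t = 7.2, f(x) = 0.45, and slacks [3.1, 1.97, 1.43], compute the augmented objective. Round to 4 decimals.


Step 1: Compute log-barrier.
ln values: [1.1314, 0.678, 0.3577]
phi = -(1.1314 + 0.678 + 0.3577) = -2.1671
Step 2: Compute augmented objective.
t*f(x) = 7.2*0.45 = 3.24
Total = 3.24 - 2.1671 = 1.0729


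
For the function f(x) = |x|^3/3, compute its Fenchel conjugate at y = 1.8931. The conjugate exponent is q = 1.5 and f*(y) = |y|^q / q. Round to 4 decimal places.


The conjugate exponent q satisfies 1/p + 1/q = 1.
p = 3, so q = 3/(3 - 1) = 1.5
|y|^q = 1.8931^1.5 = 2.6047
f*(1.8931) = 2.6047 / 1.5 = 1.7365


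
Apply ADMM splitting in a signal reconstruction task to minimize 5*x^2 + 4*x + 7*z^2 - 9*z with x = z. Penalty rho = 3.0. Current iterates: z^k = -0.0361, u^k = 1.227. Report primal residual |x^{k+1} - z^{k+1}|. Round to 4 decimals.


ADMM iteration with rho = 3.0, z^k = -0.0361, u^k = 1.227
Step 1: x-update.
Minimize 5*x^2 + 4*x + (3.0/2)*(x + 0.0361 + 1.227)^2
FOC: (2*5 + 3.0)*x = -4 + 3.0*(-0.0361 - 1.227)
x^{k+1} = -0.5992
Step 2: z-update.
Minimize 7*z^2 - 9*z + (3.0/2)*(-0.5992 - z + 1.227)^2
FOC: (2*7 + 3.0)*z = 9 + 3.0*(-0.5992 + 1.227)
z^{k+1} = 0.6402
Step 3: u-update.
u^{k+1} = 1.227 - 0.5992 - 0.6402 = -0.0124
Step 4: Primal residual = |-0.5992 - 0.6402| = 1.2394


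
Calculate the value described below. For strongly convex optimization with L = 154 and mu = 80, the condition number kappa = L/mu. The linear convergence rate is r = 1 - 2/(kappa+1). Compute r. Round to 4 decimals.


Step 1: Compute the condition number.
kappa = L/mu = 154/80 = 1.925
Step 2: Compute the convergence rate.
r = 1 - 2/(kappa + 1) = 1 - 2*mu/(L + mu) = (L - mu)/(L + mu) = 74/234 = 0.3162


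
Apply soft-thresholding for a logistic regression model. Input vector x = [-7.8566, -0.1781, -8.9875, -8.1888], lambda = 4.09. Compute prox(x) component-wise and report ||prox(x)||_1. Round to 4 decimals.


Soft-thresholding with lambda = 4.09:
prox(-7.8566) = sign(-7.8566)*max(|-7.8566| - 4.09, 0) = -3.7666
prox(-0.1781) = sign(-0.1781)*max(|-0.1781| - 4.09, 0) = 0.0
prox(-8.9875) = sign(-8.9875)*max(|-8.9875| - 4.09, 0) = -4.8975
prox(-8.1888) = sign(-8.1888)*max(|-8.1888| - 4.09, 0) = -4.0988
prox(x) = [-3.7666, 0.0, -4.8975, -4.0988]
||prox(x)||_1 = 3.7666 + 0.0 + 4.8975 + 4.0988 = 12.7629


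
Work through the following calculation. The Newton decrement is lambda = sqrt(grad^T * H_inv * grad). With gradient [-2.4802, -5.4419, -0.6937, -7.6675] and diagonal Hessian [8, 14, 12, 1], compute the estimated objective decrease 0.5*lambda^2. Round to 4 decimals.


Step 1: H is diagonal, so H^(-1) * g = [-0.31, -0.3887, -0.0578, -7.6675].
Step 2: g^T H^(-1) g = sum_i g_i^2 / H_ii
  = (-2.4802)^2/8 + (-5.4419)^2/14 + (-0.6937)^2/12 + (-7.6675)^2/1
  = 0.7689 + 2.1153 + 0.0401 + 58.7906 = 61.7149
Step 3: Objective decrease = 0.5 * g^T H^(-1) g = 30.8574


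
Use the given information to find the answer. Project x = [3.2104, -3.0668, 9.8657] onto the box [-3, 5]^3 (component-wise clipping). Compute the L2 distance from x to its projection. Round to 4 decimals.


Project each component onto [-3, 5].
clip(3.2104) = 3.2104, clip(-3.0668) = -3.0, clip(9.8657) = 5.0
Projection = [3.2104, -3.0, 5.0]
Squared diffs: [0.0, 0.0045, 23.675]
Distance = sqrt(23.6795) = 4.8662


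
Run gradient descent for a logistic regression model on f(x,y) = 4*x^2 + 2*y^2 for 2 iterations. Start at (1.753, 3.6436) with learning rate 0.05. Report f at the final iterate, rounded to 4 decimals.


Gradient descent on f(x,y) = 4*x^2 + 2*y^2.
Starting point: (1.753, 3.6436), alpha = 0.05
Step 1: grad_x = 2*4*1.753 = 14.024, grad_y = 2*2*3.6436 = 14.5744
  x_1 = 1.753 - 0.05*14.024 = 1.0518
  y_1 = 3.6436 - 0.05*14.5744 = 2.9149
Step 2: grad_x = 2*4*1.0518 = 8.4144, grad_y = 2*2*2.9149 = 11.6595
  x_2 = 1.0518 - 0.05*8.4144 = 0.6311
  y_2 = 2.9149 - 0.05*11.6595 = 2.3319
f(0.6311, 2.3319) = 4*0.6311^2 + 2*2.3319^2 = 12.4686


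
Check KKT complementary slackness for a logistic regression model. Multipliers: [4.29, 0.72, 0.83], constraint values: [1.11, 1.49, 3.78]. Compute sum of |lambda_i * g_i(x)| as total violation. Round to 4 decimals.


KKT complementary slackness check:
lambda_1 * g_1 = 4.29 * 1.11 = 4.7619
lambda_2 * g_2 = 0.72 * 1.49 = 1.0728
lambda_3 * g_3 = 0.83 * 3.78 = 3.1374
Total violation = 4.7619 + 1.0728 + 3.1374 = 8.9721


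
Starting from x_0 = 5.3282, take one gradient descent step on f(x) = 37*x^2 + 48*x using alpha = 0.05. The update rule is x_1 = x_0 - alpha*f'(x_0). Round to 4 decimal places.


We compute the gradient at x_0 and apply the update.
f'(x) = 74*x + 48
f'(5.3282) = 74*5.3282 + 48 = 442.2868
x_1 = 5.3282 - 0.05*442.2868 = -16.7861


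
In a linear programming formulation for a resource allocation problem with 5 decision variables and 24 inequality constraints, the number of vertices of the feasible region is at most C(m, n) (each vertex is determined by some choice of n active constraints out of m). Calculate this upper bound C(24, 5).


Each vertex corresponds to some choice of n active constraints out of m, so the number of vertices is at most C(m, n) = m! / (n!(m-n)!).
m = 24, n = 5
Numerator: 24 * 23 * 22 * 21 * 20
Denominator: 5! = 120
C(24, 5) = 42504


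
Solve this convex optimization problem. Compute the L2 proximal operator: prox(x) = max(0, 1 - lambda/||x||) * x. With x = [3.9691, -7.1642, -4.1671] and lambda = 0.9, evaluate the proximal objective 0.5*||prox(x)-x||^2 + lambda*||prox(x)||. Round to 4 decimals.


Step 1: Compute ||x||.
||x|| = 9.1894
Step 2: Compute scaling factor.
scale = max(0, 1 - 0.9/9.1894) = 0.9021
Step 3: prox(x) = [3.5804, -6.4625, -3.759]
||prox(x)|| = 8.2894
Step 4: Proximal objective.
0.5*||prox-x||^2 = 0.405
lambda*||prox|| = 7.4605
Total = 7.8654


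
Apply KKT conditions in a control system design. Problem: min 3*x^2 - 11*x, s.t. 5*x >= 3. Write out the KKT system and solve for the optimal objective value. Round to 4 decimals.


Step 1: Try lambda = 0 (constraint inactive).
Stationarity: 2*3*x - 11 = 0
x* = 11/(2*3) = 11/6 = 1.8333 (rounded; the exact value 11/6 is used below)
Check constraint: 5*1.8333 = 9.1665 >= 3 -- satisfied.
Step 2: Compute optimal value.
f(x*) = 3*(11/6)^2 - 11*(11/6) = -10.0833


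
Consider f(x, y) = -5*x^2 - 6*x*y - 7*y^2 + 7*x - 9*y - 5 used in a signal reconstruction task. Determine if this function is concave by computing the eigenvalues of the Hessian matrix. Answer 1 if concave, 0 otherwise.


The Hessian of f(x,y) = -5*x^2 - 6*x*y - 7*y^2 + 7*x - 9*y - 5 is:
H = [[-10, -6], [-6, -14]]
Trace = -10 - 14 = -24
Determinant = -10*-14 - (-6)^2 = 104
Discriminant = (-24)^2 - 4*104 = 160.0
Eigenvalues: lambda_1 = -18.3246, lambda_2 = -5.6754
The function is concave.

1


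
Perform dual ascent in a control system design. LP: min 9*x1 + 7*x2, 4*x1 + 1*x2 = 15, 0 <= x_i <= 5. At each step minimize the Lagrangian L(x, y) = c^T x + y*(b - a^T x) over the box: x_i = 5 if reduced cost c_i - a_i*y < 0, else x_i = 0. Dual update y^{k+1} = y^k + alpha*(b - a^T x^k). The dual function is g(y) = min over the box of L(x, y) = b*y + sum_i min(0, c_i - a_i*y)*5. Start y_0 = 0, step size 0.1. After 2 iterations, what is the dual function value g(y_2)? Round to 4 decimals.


Dual ascent for LP: min 9*x1 + 7*x2, 4*x1 + 1*x2 = 15, 0 <= x_i <= 5
Step 1: y^k = 0.0, reduced costs: (9.0, 7.0)
  x^k = (0.0, 0.0), subgradient = b - a^T x = 15.0
  y^{k+1} = 0.0 + 0.1*15.0 = 1.5
Step 2: y^k = 1.5, reduced costs: (3.0, 5.5)
  x^k = (0.0, 0.0), subgradient = b - a^T x = 15.0
  y^{k+1} = 1.5 + 0.1*15.0 = 3.0
Dual objective at y_2 = 3.0: reduced costs (-3.0, 4.0), box minimizer x = (5.0, 0.0)
g(y_2) = b*y + (c1 - a1*y)*x1 + (c2 - a2*y)*x2 = 15*3.0 + (-3.0)*5.0 + 4.0*0.0 = 45.0 - 15.0 + 0.0 = 30.0


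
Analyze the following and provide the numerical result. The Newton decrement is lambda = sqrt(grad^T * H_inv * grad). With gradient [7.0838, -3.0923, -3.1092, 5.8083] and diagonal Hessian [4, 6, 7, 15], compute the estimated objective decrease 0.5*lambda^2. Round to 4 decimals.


Step 1: H is diagonal, so H^(-1) * g = [1.771, -0.5154, -0.4442, 0.3872].
Step 2: g^T H^(-1) g = sum_i g_i^2 / H_ii
  = (7.0838)^2/4 + (-3.0923)^2/6 + (-3.1092)^2/7 + (5.8083)^2/15
  = 12.5451 + 1.5937 + 1.381 + 2.2491 = 17.7689
Step 3: Objective decrease = 0.5 * g^T H^(-1) g = 8.8844


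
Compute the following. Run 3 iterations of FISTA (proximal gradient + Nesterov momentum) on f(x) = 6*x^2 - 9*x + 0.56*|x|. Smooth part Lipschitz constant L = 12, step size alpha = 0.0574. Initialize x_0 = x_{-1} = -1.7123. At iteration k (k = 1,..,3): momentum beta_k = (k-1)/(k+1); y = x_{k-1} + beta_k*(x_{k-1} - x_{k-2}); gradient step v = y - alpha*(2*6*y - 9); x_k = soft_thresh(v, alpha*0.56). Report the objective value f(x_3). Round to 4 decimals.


FISTA on f(x) = 6*x^2 - 9*x + 0.56*|x|
L = 12, alpha = 0.0574
Iteration 1: beta = 0.0, y = -1.7123 + 0.0*(-1.7123 + 1.7123) = -1.7123
  grad(y) = -29.5476, v = y - alpha*grad = -0.0163
  prox(v) = soft_thresh(-0.0163, 0.0321) = 0.0
Iteration 2: beta = 0.3333, y = 0.0 + 0.3333*(0.0 + 1.7123) = 0.5708
  grad(y) = -2.1508, v = y - alpha*grad = 0.6942
  prox(v) = soft_thresh(0.6942, 0.0321) = 0.6621
Iteration 3: beta = 0.5, y = 0.6621 + 0.5*(0.6621 - 0.0) = 0.9931
  grad(y) = 2.9174, v = y - alpha*grad = 0.8257
  prox(v) = soft_thresh(0.8257, 0.0321) = 0.7935
f(x_3) = 6*0.7935^2 - 9*0.7935 + 0.56*|0.7935| = -2.9193


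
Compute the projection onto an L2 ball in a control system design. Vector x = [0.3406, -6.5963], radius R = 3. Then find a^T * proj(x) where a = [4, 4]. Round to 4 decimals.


Step 1: Compute ||x|| (intermediates to 6 decimals).
||x|| = sqrt(0.3406^2 + (-6.5963)^2) = 6.605088
Step 2: Project.
Since ||x|| > R, scale = R/||x|| = 3/6.605088 = 0.454195, proj(x) = scale * x
proj(x) = [0.154699, -2.996006]
Step 3: Dot product.
a^T * proj(x) = 4*0.154699 + 4*(-2.996006) = -11.3652


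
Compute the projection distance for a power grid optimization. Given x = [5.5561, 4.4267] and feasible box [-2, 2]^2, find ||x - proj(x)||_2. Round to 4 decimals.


Project each component onto [-2, 2].
clip(5.5561) = 2.0, clip(4.4267) = 2.0
Projection = [2.0, 2.0]
Squared diffs: [12.6458, 5.8889]
Distance = sqrt(18.5347) = 4.3052


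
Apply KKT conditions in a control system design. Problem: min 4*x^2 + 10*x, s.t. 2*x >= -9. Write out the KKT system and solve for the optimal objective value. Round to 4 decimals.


Step 1: Try lambda = 0 (constraint inactive).
Stationarity: 2*4*x + 10 = 0
x* = -10/(2*4) = -1.25
Check constraint: 2*-1.25 = -2.5 >= -9 -- satisfied.
Step 2: Compute optimal value.
f(x*) = 4*(-1.25)^2 + 10*(-1.25) = -6.25


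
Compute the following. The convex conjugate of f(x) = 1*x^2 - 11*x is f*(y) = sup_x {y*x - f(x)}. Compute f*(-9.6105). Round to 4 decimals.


f*(y) = sup_x {y*x - a*x^2 - b*x} = sup_x {(y-b)*x - a*x^2}
FOC: (y - b) - 2a*x = 0 => x* = (y - b)/(2a)
x* = (-9.6105 + 11)/(2*1) = 0.6948
f*(-9.6105) = (y-b)^2/(4a) = (-9.6105 + 11)^2/(4*1)
= 1.9307/4 = 0.4827


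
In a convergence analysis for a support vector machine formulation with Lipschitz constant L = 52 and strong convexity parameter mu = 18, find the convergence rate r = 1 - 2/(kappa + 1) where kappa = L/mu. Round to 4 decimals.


Step 1: Compute the condition number.
kappa = L/mu = 52/18 = 2.8889
Step 2: Compute the convergence rate.
r = 1 - 2/(kappa + 1) = 1 - 2*mu/(L + mu) = (L - mu)/(L + mu) = 34/70 = 0.4857


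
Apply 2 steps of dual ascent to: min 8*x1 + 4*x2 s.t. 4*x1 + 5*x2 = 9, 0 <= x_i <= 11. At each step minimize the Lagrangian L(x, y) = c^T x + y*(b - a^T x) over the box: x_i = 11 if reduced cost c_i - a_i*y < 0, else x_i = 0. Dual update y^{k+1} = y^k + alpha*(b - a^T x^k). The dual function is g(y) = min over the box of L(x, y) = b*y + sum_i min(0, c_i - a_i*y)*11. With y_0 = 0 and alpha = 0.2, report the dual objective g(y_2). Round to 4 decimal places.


Dual ascent for LP: min 8*x1 + 4*x2, 4*x1 + 5*x2 = 9, 0 <= x_i <= 11
Step 1: y^k = 0.0, reduced costs: (8.0, 4.0)
  x^k = (0.0, 0.0), subgradient = b - a^T x = 9.0
  y^{k+1} = 0.0 + 0.2*9.0 = 1.8
Step 2: y^k = 1.8, reduced costs: (0.8, -5.0)
  x^k = (0.0, 11.0), subgradient = b - a^T x = -46.0
  y^{k+1} = 1.8 + 0.2*-46.0 = -7.4
Dual objective at y_2 = -7.4: reduced costs (37.6, 41.0), box minimizer x = (0.0, 0.0)
g(y_2) = b*y + (c1 - a1*y)*x1 + (c2 - a2*y)*x2 = 9*(-7.4) + 37.6*0.0 + 41.0*0.0 = -66.6 + 0.0 + 0.0 = -66.6


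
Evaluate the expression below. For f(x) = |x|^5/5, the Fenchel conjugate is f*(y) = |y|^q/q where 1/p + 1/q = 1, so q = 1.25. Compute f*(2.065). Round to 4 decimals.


The conjugate exponent q satisfies 1/p + 1/q = 1.
p = 5, so q = 5/(5 - 1) = 1.25
|y|^q = 2.065^1.25 = 2.4754
f*(2.065) = 2.4754 / 1.25 = 1.9803


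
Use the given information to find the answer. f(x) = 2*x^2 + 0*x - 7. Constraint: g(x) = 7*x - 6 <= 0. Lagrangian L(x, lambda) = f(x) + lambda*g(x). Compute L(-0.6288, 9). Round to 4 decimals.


Step 1: Evaluate f(x).
f(-0.6288) = 2*(-0.6288)^2 + 0*(-0.6288) - 7 = -6.2092
Step 2: Evaluate g(x).
g(-0.6288) = 7*-0.6288 - 6 = -10.4016
Step 3: Compute Lagrangian.
L = -6.2092 + 9*-10.4016 = -99.8236


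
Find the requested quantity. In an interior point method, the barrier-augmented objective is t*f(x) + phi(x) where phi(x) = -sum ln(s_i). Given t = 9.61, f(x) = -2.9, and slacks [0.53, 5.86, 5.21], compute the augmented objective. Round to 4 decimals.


Step 1: Compute log-barrier.
ln values: [-0.6349, 1.7681, 1.6506]
phi = -(-0.6349 + 1.7681 + 1.6506) = -2.7839
Step 2: Compute augmented objective.
t*f(x) = 9.61*-2.9 = -27.869
Total = -27.869 - 2.7839 = -30.6529


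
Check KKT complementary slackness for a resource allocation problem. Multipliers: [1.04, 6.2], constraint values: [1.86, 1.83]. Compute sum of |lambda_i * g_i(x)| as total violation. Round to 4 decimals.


KKT complementary slackness check:
lambda_1 * g_1 = 1.04 * 1.86 = 1.9344
lambda_2 * g_2 = 6.2 * 1.83 = 11.346
Total violation = 1.9344 + 11.346 = 13.2804


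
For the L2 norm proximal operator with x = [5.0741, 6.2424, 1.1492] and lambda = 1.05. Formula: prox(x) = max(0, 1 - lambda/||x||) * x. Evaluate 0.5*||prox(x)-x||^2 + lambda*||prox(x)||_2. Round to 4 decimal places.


Step 1: Compute ||x||.
||x|| = 8.1262
Step 2: Compute scaling factor.
scale = max(0, 1 - 1.05/8.1262) = 0.8708
Step 3: prox(x) = [4.4185, 5.4358, 1.0007]
||prox(x)|| = 7.0762
Step 4: Proximal objective.
0.5*||prox-x||^2 = 0.5513
lambda*||prox|| = 7.43
Total = 7.9812


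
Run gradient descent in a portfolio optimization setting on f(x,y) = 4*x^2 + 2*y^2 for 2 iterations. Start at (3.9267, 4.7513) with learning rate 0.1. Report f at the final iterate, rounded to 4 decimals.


Gradient descent on f(x,y) = 4*x^2 + 2*y^2.
Starting point: (3.9267, 4.7513), alpha = 0.1
Step 1: grad_x = 2*4*3.9267 = 31.4136, grad_y = 2*2*4.7513 = 19.0052
  x_1 = 3.9267 - 0.1*31.4136 = 0.7853
  y_1 = 4.7513 - 0.1*19.0052 = 2.8508
Step 2: grad_x = 2*4*0.7853 = 6.2827, grad_y = 2*2*2.8508 = 11.4031
  x_2 = 0.7853 - 0.1*6.2827 = 0.1571
  y_2 = 2.8508 - 0.1*11.4031 = 1.7105
f(0.1571, 1.7105) = 4*0.1571^2 + 2*1.7105^2 = 5.9501


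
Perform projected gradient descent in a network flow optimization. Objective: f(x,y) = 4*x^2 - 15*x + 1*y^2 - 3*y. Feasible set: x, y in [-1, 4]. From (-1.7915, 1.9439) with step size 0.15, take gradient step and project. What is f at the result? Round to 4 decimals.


Step 1: Compute gradient at (-1.7915, 1.9439).
grad_x = 2*4*-1.7915 - 15 = -29.332
grad_y = 2*1*1.9439 - 3 = 0.8878
Step 2: Gradient step.
x_raw = -1.7915 - 0.15*-29.332 = 2.6083
y_raw = 1.9439 - 0.15*0.8878 = 1.8107
Step 3: Project onto [-1, 4].
x_proj = clip(2.6083) = 2.6083
y_proj = clip(1.8107) = 1.8107
Step 4: Evaluate f.
f(2.6083, 1.8107) = -14.065


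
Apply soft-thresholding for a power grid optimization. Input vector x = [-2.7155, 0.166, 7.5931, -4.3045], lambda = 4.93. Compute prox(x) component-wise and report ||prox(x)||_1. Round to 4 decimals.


Soft-thresholding with lambda = 4.93:
prox(-2.7155) = sign(-2.7155)*max(|-2.7155| - 4.93, 0) = 0.0
prox(0.166) = sign(0.166)*max(|0.166| - 4.93, 0) = 0.0
prox(7.5931) = sign(7.5931)*max(|7.5931| - 4.93, 0) = 2.6631
prox(-4.3045) = sign(-4.3045)*max(|-4.3045| - 4.93, 0) = 0.0
prox(x) = [0.0, 0.0, 2.6631, 0.0]
||prox(x)||_1 = 0.0 + 0.0 + 2.6631 + 0.0 = 2.6631


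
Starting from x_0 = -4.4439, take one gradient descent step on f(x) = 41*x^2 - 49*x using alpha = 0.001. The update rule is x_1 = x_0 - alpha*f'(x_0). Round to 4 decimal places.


We compute the gradient at x_0 and apply the update.
f'(x) = 82*x - 49
f'(-4.4439) = 82*-4.4439 - 49 = -413.3998
x_1 = -4.4439 - 0.001*-413.3998 = -4.0305


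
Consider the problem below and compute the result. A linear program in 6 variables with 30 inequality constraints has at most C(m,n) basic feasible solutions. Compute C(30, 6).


Each vertex corresponds to some choice of n active constraints out of m, so the number of vertices is at most C(m, n) = m! / (n!(m-n)!).
m = 30, n = 6
Numerator: 30 * 29 * 28 * 27 * 26 * 25
Denominator: 6! = 720
C(30, 6) = 593775


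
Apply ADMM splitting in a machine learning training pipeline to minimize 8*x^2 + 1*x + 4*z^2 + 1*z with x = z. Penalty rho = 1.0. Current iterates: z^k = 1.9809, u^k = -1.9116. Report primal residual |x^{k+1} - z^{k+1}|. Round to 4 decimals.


ADMM iteration with rho = 1.0, z^k = 1.9809, u^k = -1.9116
Step 1: x-update.
Minimize 8*x^2 + 1*x + (1.0/2)*(x - 1.9809 - 1.9116)^2
FOC: (2*8 + 1.0)*x = -1 + 1.0*(1.9809 + 1.9116)
x^{k+1} = 0.1701
Step 2: z-update.
Minimize 4*z^2 + 1*z + (1.0/2)*(0.1701 - z - 1.9116)^2
FOC: (2*4 + 1.0)*z = -1 + 1.0*(0.1701 - 1.9116)
z^{k+1} = -0.3046
Step 3: u-update.
u^{k+1} = -1.9116 + 0.1701 + 0.3046 = -1.4368
Step 4: Primal residual = |0.1701 + 0.3046| = 0.4748


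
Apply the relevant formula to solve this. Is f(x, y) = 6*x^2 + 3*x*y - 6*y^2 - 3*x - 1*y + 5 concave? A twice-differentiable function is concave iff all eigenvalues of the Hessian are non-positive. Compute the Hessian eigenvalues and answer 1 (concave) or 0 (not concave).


The Hessian of f(x,y) = 6*x^2 + 3*x*y - 6*y^2 - 3*x - 1*y + 5 is:
H = [[12, 3], [3, -12]]
Trace = 12 - 12 = 0
Determinant = 12*-12 - (3)^2 = -153
Discriminant = (0)^2 - 4*-153 = 612.0
Eigenvalues: lambda_1 = -12.3693, lambda_2 = 12.3693
The function is not concave.

0


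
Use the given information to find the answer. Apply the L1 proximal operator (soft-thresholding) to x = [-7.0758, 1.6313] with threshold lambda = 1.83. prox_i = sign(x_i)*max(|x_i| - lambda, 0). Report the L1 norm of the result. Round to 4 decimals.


Soft-thresholding with lambda = 1.83:
prox(-7.0758) = sign(-7.0758)*max(|-7.0758| - 1.83, 0) = -5.2458
prox(1.6313) = sign(1.6313)*max(|1.6313| - 1.83, 0) = 0.0
prox(x) = [-5.2458, 0.0]
||prox(x)||_1 = 5.2458 + 0.0 = 5.2458


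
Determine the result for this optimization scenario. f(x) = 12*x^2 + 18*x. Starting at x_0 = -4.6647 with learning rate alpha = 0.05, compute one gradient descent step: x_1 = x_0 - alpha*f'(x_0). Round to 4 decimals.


We compute the gradient at x_0 and apply the update.
f'(x) = 24*x + 18
f'(-4.6647) = 24*-4.6647 + 18 = -93.9528
x_1 = -4.6647 - 0.05*-93.9528 = 0.0329


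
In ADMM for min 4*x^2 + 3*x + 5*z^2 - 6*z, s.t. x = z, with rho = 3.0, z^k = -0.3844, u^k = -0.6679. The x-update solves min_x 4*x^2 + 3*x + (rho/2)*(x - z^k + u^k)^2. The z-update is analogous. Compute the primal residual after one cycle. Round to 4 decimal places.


ADMM iteration with rho = 3.0, z^k = -0.3844, u^k = -0.6679
Step 1: x-update.
Minimize 4*x^2 + 3*x + (3.0/2)*(x + 0.3844 - 0.6679)^2
FOC: (2*4 + 3.0)*x = -3 + 3.0*(-0.3844 + 0.6679)
x^{k+1} = -0.1954
Step 2: z-update.
Minimize 5*z^2 - 6*z + (3.0/2)*(-0.1954 - z - 0.6679)^2
FOC: (2*5 + 3.0)*z = 6 + 3.0*(-0.1954 - 0.6679)
z^{k+1} = 0.2623
Step 3: u-update.
u^{k+1} = -0.6679 - 0.1954 - 0.2623 = -1.1256
Step 4: Primal residual = |-0.1954 - 0.2623| = 0.4577


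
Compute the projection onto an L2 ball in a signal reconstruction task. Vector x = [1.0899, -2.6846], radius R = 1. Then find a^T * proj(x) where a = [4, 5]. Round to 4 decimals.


Step 1: Compute ||x|| (intermediates to 6 decimals).
||x|| = sqrt(1.0899^2 + (-2.6846)^2) = 2.897406
Step 2: Project.
Since ||x|| > R, scale = R/||x|| = 1/2.897406 = 0.345136, proj(x) = scale * x
proj(x) = [0.376164, -0.926552]
Step 3: Dot product.
a^T * proj(x) = 4*0.376164 + 5*(-0.926552) = -3.1281


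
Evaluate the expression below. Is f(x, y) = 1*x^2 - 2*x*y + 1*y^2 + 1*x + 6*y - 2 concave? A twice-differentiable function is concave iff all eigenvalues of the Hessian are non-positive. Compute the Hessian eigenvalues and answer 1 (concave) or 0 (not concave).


The Hessian of f(x,y) = 1*x^2 - 2*x*y + 1*y^2 + 1*x + 6*y - 2 is:
H = [[2, -2], [-2, 2]]
Trace = 2 + 2 = 4
Determinant = 2*2 - (-2)^2 = 0
Discriminant = (4)^2 - 4*0 = 16.0
Eigenvalues: lambda_1 = 0.0, lambda_2 = 4.0
The function is not concave.

0


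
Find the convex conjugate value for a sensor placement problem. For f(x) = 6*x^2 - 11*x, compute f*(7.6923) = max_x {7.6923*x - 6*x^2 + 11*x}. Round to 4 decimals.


f*(y) = sup_x {y*x - a*x^2 - b*x} = sup_x {(y-b)*x - a*x^2}
FOC: (y - b) - 2a*x = 0 => x* = (y - b)/(2a)
x* = (7.6923 + 11)/(2*6) = 1.5577
f*(7.6923) = (y-b)^2/(4a) = (7.6923 + 11)^2/(4*6)
= 349.4021/24 = 14.5584


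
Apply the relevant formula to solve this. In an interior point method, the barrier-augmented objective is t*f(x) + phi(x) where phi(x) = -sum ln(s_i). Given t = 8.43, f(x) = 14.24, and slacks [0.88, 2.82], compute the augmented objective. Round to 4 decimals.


Step 1: Compute log-barrier.
ln values: [-0.1278, 1.0367]
phi = -(-0.1278 + 1.0367) = -0.9089
Step 2: Compute augmented objective.
t*f(x) = 8.43*14.24 = 120.0432
Total = 120.0432 - 0.9089 = 119.1343


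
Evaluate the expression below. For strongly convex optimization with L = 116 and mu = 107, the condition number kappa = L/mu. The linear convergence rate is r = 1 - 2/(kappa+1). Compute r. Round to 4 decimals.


Step 1: Compute the condition number.
kappa = L/mu = 116/107 = 1.0841
Step 2: Compute the convergence rate.
r = 1 - 2/(kappa + 1) = 1 - 2*mu/(L + mu) = (L - mu)/(L + mu) = 9/223 = 0.0404


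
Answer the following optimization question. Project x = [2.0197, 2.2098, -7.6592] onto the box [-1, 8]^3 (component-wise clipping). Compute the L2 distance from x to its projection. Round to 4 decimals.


Project each component onto [-1, 8].
clip(2.0197) = 2.0197, clip(2.2098) = 2.2098, clip(-7.6592) = -1.0
Projection = [2.0197, 2.2098, -1.0]
Squared diffs: [0.0, 0.0, 44.3449]
Distance = sqrt(44.3449) = 6.6592


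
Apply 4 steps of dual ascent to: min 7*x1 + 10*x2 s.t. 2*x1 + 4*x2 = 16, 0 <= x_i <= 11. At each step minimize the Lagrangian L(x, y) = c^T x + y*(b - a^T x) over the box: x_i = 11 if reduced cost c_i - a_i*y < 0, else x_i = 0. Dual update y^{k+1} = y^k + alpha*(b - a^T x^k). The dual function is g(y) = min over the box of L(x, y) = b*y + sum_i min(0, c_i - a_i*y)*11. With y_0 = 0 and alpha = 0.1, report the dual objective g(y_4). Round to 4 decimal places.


Dual ascent for LP: min 7*x1 + 10*x2, 2*x1 + 4*x2 = 16, 0 <= x_i <= 11
Step 1: y^k = 0.0, reduced costs: (7.0, 10.0)
  x^k = (0.0, 0.0), subgradient = b - a^T x = 16.0
  y^{k+1} = 0.0 + 0.1*16.0 = 1.6
Step 2: y^k = 1.6, reduced costs: (3.8, 3.6)
  x^k = (0.0, 0.0), subgradient = b - a^T x = 16.0
  y^{k+1} = 1.6 + 0.1*16.0 = 3.2
Step 3: y^k = 3.2, reduced costs: (0.6, -2.8)
  x^k = (0.0, 11.0), subgradient = b - a^T x = -28.0
  y^{k+1} = 3.2 + 0.1*-28.0 = 0.4
Step 4: y^k = 0.4, reduced costs: (6.2, 8.4)
  x^k = (0.0, 0.0), subgradient = b - a^T x = 16.0
  y^{k+1} = 0.4 + 0.1*16.0 = 2.0
Dual objective at y_4 = 2.0: reduced costs (3.0, 2.0), box minimizer x = (0.0, 0.0)
g(y_4) = b*y + (c1 - a1*y)*x1 + (c2 - a2*y)*x2 = 16*2.0 + 3.0*0.0 + 2.0*0.0 = 32.0 + 0.0 + 0.0 = 32.0


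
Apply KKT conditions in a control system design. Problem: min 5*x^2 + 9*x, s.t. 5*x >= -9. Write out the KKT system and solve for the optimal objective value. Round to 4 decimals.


Step 1: Try lambda = 0 (constraint inactive).
Stationarity: 2*5*x + 9 = 0
x* = -9/(2*5) = -0.9
Check constraint: 5*-0.9 = -4.5 >= -9 -- satisfied.
Step 2: Compute optimal value.
f(x*) = 5*(-0.9)^2 + 9*(-0.9) = -4.05


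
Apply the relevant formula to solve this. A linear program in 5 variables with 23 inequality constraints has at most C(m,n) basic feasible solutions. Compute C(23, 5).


Each vertex corresponds to some choice of n active constraints out of m, so the number of vertices is at most C(m, n) = m! / (n!(m-n)!).
m = 23, n = 5
Numerator: 23 * 22 * 21 * 20 * 19
Denominator: 5! = 120
C(23, 5) = 33649


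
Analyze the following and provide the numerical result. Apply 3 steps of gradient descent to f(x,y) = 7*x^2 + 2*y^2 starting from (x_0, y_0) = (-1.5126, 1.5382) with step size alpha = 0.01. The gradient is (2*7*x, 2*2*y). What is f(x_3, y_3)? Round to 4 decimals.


Gradient descent on f(x,y) = 7*x^2 + 2*y^2.
Starting point: (-1.5126, 1.5382), alpha = 0.01
Step 1: grad_x = 2*7*-1.5126 = -21.1764, grad_y = 2*2*1.5382 = 6.1528
  x_1 = -1.5126 - 0.01*-21.1764 = -1.3008
  y_1 = 1.5382 - 0.01*6.1528 = 1.4767
Step 2: grad_x = 2*7*-1.3008 = -18.2117, grad_y = 2*2*1.4767 = 5.9067
  x_2 = -1.3008 - 0.01*-18.2117 = -1.1187
  y_2 = 1.4767 - 0.01*5.9067 = 1.4176
Step 3: grad_x = 2*7*-1.1187 = -15.6621, grad_y = 2*2*1.4176 = 5.6704
  x_3 = -1.1187 - 0.01*-15.6621 = -0.9621
  y_3 = 1.4176 - 0.01*5.6704 = 1.3609
f(-0.9621, 1.3609) = 7*(-0.9621)^2 + 2*1.3609^2 = 10.1835


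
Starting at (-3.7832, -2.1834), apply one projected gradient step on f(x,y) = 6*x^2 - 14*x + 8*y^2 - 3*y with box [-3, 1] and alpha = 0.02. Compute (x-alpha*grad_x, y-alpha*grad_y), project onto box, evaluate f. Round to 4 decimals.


Step 1: Compute gradient at (-3.7832, -2.1834).
grad_x = 2*6*-3.7832 - 14 = -59.3984
grad_y = 2*8*-2.1834 - 3 = -37.9344
Step 2: Gradient step.
x_raw = -3.7832 - 0.02*-59.3984 = -2.5952
y_raw = -2.1834 - 0.02*-37.9344 = -1.4247
Step 3: Project onto [-3, 1].
x_proj = clip(-2.5952) = -2.5952
y_proj = clip(-1.4247) = -1.4247
Step 4: Evaluate f.
f(-2.5952, -1.4247) = 97.2572


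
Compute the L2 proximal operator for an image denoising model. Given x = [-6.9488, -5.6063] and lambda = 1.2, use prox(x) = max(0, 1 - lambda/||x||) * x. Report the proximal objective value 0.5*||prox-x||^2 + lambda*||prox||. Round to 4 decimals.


Step 1: Compute ||x||.
||x|| = 8.9284
Step 2: Compute scaling factor.
scale = max(0, 1 - 1.2/8.9284) = 0.8656
Step 3: prox(x) = [-6.0149, -4.8528]
||prox(x)|| = 7.7284
Step 4: Proximal objective.
0.5*||prox-x||^2 = 0.72
lambda*||prox|| = 9.2741
Total = 9.9941


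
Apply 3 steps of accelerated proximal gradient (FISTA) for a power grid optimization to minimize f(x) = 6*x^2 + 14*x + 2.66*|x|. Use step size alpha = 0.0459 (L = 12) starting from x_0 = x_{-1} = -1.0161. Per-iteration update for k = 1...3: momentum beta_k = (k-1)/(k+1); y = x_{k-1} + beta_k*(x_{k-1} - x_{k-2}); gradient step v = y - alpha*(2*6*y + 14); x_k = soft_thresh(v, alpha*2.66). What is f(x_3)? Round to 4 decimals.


FISTA on f(x) = 6*x^2 + 14*x + 2.66*|x|
L = 12, alpha = 0.0459
Iteration 1: beta = 0.0, y = -1.0161 + 0.0*(-1.0161 + 1.0161) = -1.0161
  grad(y) = 1.8068, v = y - alpha*grad = -1.099
  prox(v) = soft_thresh(-1.099, 0.1221) = -0.9769
Iteration 2: beta = 0.3333, y = -0.9769 + 0.3333*(-0.9769 + 1.0161) = -0.9639
  grad(y) = 2.4334, v = y - alpha*grad = -1.0756
  prox(v) = soft_thresh(-1.0756, 0.1221) = -0.9535
Iteration 3: beta = 0.5, y = -0.9535 + 0.5*(-0.9535 + 0.9769) = -0.9418
  grad(y) = 2.6989, v = y - alpha*grad = -1.0656
  prox(v) = soft_thresh(-1.0656, 0.1221) = -0.9435
f(x_3) = 6*(-0.9435)^2 + 14*(-0.9435) + 2.66*|-0.9435| = -5.3581


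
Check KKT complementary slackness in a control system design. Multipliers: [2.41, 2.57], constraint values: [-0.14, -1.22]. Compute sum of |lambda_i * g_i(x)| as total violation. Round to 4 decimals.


KKT complementary slackness check:
lambda_1 * g_1 = 2.41 * -0.14 = -0.3374
lambda_2 * g_2 = 2.57 * -1.22 = -3.1354
Total violation = 0.3374 + 3.1354 = 3.4728


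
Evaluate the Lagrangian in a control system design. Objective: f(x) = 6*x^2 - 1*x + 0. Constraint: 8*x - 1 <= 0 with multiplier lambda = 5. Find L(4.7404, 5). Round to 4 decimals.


Step 1: Evaluate f(x).
f(4.7404) = 6*4.7404^2 - 1*4.7404 + 0 = 130.088
Step 2: Evaluate g(x).
g(4.7404) = 8*4.7404 - 1 = 36.9232
Step 3: Compute Lagrangian.
L = 130.088 + 5*36.9232 = 314.704


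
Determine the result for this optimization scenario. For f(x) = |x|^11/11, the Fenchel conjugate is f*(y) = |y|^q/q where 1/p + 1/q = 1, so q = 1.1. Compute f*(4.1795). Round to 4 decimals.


The conjugate exponent q satisfies 1/p + 1/q = 1.
p = 11, so q = 11/(11 - 1) = 1.1
|y|^q = 4.1795^1.1 = 4.8221
f*(4.1795) = 4.8221 / 1.1 = 4.3837


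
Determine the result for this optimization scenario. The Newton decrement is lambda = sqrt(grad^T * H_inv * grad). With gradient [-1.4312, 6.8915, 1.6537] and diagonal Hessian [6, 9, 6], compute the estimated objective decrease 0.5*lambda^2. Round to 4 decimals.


Step 1: H is diagonal, so H^(-1) * g = [-0.2385, 0.7657, 0.2756].
Step 2: g^T H^(-1) g = sum_i g_i^2 / H_ii
  = (-1.4312)^2/6 + (6.8915)^2/9 + (1.6537)^2/6
  = 0.3414 + 5.277 + 0.4558 = 6.0742
Step 3: Objective decrease = 0.5 * g^T H^(-1) g = 3.0371


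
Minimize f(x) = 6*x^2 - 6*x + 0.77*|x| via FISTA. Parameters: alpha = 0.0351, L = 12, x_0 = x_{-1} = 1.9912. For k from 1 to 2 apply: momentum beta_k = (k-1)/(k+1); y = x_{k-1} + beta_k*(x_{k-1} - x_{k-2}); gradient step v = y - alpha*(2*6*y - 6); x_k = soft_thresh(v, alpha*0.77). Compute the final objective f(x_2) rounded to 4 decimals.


FISTA on f(x) = 6*x^2 - 6*x + 0.77*|x|
L = 12, alpha = 0.0351
Iteration 1: beta = 0.0, y = 1.9912 + 0.0*(1.9912 - 1.9912) = 1.9912
  grad(y) = 17.8944, v = y - alpha*grad = 1.3631
  prox(v) = soft_thresh(1.3631, 0.027) = 1.3361
Iteration 2: beta = 0.3333, y = 1.3361 + 0.3333*(1.3361 - 1.9912) = 1.1177
  grad(y) = 7.4125, v = y - alpha*grad = 0.8575
  prox(v) = soft_thresh(0.8575, 0.027) = 0.8305
f(x_2) = 6*0.8305^2 - 6*0.8305 + 0.77*|0.8305| = -0.2051


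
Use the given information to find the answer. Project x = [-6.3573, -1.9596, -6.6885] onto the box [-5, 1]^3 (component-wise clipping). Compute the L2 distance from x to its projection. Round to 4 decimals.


Project each component onto [-5, 1].
clip(-6.3573) = -5.0, clip(-1.9596) = -1.9596, clip(-6.6885) = -5.0
Projection = [-5.0, -1.9596, -5.0]
Squared diffs: [1.8423, 0.0, 2.851]
Distance = sqrt(4.6933) = 2.1664


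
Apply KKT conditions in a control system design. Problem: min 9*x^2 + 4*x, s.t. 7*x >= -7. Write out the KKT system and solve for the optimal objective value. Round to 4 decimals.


Step 1: Try lambda = 0 (constraint inactive).
Stationarity: 2*9*x + 4 = 0
x* = -4/(2*9) = -2/9 = -0.2222 (rounded; the exact value -2/9 is used below)
Check constraint: 7*-0.2222 = -1.5554 >= -7 -- satisfied.
Step 2: Compute optimal value.
f(x*) = 9*(-2/9)^2 + 4*(-2/9) = -0.4444


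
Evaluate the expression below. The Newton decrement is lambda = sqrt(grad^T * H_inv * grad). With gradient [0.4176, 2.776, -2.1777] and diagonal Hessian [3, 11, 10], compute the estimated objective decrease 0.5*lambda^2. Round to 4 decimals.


Step 1: H is diagonal, so H^(-1) * g = [0.1392, 0.2524, -0.2178].
Step 2: g^T H^(-1) g = sum_i g_i^2 / H_ii
  = (0.4176)^2/3 + (2.776)^2/11 + (-2.1777)^2/10
  = 0.0581 + 0.7006 + 0.4742 = 1.2329
Step 3: Objective decrease = 0.5 * g^T H^(-1) g = 0.6165


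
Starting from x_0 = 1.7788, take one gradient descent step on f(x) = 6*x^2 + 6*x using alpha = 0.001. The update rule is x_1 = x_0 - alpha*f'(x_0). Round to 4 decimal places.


We compute the gradient at x_0 and apply the update.
f'(x) = 12*x + 6
f'(1.7788) = 12*1.7788 + 6 = 27.3456
x_1 = 1.7788 - 0.001*27.3456 = 1.7515


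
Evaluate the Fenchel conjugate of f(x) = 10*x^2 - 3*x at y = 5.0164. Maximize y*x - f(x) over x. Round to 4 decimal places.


f*(y) = sup_x {y*x - a*x^2 - b*x} = sup_x {(y-b)*x - a*x^2}
FOC: (y - b) - 2a*x = 0 => x* = (y - b)/(2a)
x* = (5.0164 + 3)/(2*10) = 0.4008
f*(5.0164) = (y-b)^2/(4a) = (5.0164 + 3)^2/(4*10)
= 64.2627/40 = 1.6066


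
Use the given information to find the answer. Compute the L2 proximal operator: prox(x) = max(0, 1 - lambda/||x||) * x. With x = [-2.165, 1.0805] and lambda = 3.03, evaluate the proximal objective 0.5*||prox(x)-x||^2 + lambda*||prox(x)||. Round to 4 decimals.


Step 1: Compute ||x||.
||x|| = 2.4196
Step 2: Compute scaling factor.
scale = max(0, 1 - 3.03/2.4196) = 0.0
Step 3: prox(x) = [-0.0, 0.0]
||prox(x)|| = 0.0
Step 4: Proximal objective.
0.5*||prox-x||^2 = 2.9274
lambda*||prox|| = 0.0
Total = 2.9274


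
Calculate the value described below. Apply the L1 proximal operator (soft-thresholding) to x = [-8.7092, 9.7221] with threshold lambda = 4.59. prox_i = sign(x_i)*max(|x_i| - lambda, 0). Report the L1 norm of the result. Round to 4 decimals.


Soft-thresholding with lambda = 4.59:
prox(-8.7092) = sign(-8.7092)*max(|-8.7092| - 4.59, 0) = -4.1192
prox(9.7221) = sign(9.7221)*max(|9.7221| - 4.59, 0) = 5.1321
prox(x) = [-4.1192, 5.1321]
||prox(x)||_1 = 4.1192 + 5.1321 = 9.2513


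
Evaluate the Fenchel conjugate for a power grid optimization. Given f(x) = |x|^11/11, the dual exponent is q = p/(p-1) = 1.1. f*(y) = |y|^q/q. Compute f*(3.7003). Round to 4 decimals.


The conjugate exponent q satisfies 1/p + 1/q = 1.
p = 11, so q = 11/(11 - 1) = 1.1
|y|^q = 3.7003^1.1 = 4.2176
f*(3.7003) = 4.2176 / 1.1 = 3.8341


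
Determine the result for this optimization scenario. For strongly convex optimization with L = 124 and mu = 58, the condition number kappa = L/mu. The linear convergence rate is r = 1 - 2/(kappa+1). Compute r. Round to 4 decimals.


Step 1: Compute the condition number.
kappa = L/mu = 124/58 = 2.1379
Step 2: Compute the convergence rate.
r = 1 - 2/(kappa + 1) = 1 - 2*mu/(L + mu) = (L - mu)/(L + mu) = 66/182 = 0.3626


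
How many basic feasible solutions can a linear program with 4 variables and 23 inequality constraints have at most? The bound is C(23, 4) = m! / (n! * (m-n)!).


Each vertex corresponds to some choice of n active constraints out of m, so the number of vertices is at most C(m, n) = m! / (n!(m-n)!).
m = 23, n = 4
Numerator: 23 * 22 * 21 * 20
Denominator: 4! = 24
C(23, 4) = 8855


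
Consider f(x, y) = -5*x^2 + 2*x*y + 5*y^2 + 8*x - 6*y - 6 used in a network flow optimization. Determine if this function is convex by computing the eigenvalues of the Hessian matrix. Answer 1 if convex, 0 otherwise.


The Hessian of f(x,y) = -5*x^2 + 2*x*y + 5*y^2 + 8*x - 6*y - 6 is:
H = [[-10, 2], [2, 10]]
Trace = -10 + 10 = 0
Determinant = -10*10 - (2)^2 = -104
Discriminant = (0)^2 - 4*-104 = 416.0
Eigenvalues: lambda_1 = -10.198, lambda_2 = 10.198
The function is not convex.

0


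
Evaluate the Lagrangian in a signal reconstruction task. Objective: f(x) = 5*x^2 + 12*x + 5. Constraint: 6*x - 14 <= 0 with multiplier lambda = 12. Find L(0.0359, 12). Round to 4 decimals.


Step 1: Evaluate f(x).
f(0.0359) = 5*0.0359^2 + 12*0.0359 + 5 = 5.4372
Step 2: Evaluate g(x).
g(0.0359) = 6*0.0359 - 14 = -13.7846
Step 3: Compute Lagrangian.
L = 5.4372 + 12*-13.7846 = -159.978


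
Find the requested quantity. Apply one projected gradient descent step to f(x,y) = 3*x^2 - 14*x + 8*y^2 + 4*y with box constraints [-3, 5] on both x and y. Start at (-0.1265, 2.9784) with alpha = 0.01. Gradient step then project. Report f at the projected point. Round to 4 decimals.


Step 1: Compute gradient at (-0.1265, 2.9784).
grad_x = 2*3*-0.1265 - 14 = -14.759
grad_y = 2*8*2.9784 + 4 = 51.6544
Step 2: Gradient step.
x_raw = -0.1265 - 0.01*-14.759 = 0.0211
y_raw = 2.9784 - 0.01*51.6544 = 2.4619
Step 3: Project onto [-3, 5].
x_proj = clip(0.0211) = 0.0211
y_proj = clip(2.4619) = 2.4619
Step 4: Evaluate f.
f(0.0211, 2.4619) = 58.0394


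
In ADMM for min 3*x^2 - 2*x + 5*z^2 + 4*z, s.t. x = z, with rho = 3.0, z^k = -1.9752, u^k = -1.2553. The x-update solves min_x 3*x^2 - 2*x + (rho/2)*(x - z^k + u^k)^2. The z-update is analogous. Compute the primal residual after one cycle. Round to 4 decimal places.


ADMM iteration with rho = 3.0, z^k = -1.9752, u^k = -1.2553
Step 1: x-update.
Minimize 3*x^2 - 2*x + (3.0/2)*(x + 1.9752 - 1.2553)^2
FOC: (2*3 + 3.0)*x = 2 + 3.0*(-1.9752 + 1.2553)
x^{k+1} = -0.0177
Step 2: z-update.
Minimize 5*z^2 + 4*z + (3.0/2)*(-0.0177 - z - 1.2553)^2
FOC: (2*5 + 3.0)*z = -4 + 3.0*(-0.0177 - 1.2553)
z^{k+1} = -0.6015
Step 3: u-update.
u^{k+1} = -1.2553 - 0.0177 + 0.6015 = -0.6716
Step 4: Primal residual = |-0.0177 + 0.6015| = 0.5837
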